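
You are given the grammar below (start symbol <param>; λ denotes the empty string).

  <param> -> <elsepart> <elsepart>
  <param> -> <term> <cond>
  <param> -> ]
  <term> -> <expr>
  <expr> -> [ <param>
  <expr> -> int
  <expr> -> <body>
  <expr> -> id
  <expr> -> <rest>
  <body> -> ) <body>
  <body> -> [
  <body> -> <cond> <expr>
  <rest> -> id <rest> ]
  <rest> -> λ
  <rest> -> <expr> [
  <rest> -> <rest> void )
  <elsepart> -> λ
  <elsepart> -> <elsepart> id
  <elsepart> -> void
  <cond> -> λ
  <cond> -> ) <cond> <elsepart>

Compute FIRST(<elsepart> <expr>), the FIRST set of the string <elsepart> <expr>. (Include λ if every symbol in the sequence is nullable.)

{ ), [, id, int, void, λ }

Add FIRST(<elsepart>)\{λ} = { id, void }; <elsepart> is nullable, continue.
Add FIRST(<expr>)\{λ} = { ), [, id, int, void }; <expr> is nullable, continue.
Every symbol is nullable, so include λ.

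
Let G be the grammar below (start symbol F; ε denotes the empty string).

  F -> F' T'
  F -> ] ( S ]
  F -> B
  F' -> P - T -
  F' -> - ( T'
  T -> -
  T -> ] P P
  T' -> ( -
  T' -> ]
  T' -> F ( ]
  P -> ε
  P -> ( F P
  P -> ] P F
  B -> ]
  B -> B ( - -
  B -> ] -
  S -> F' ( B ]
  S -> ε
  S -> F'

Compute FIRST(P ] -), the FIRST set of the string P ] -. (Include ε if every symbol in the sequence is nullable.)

{ (, ] }

Add FIRST(P)\{ε} = { (, ] }; P is nullable, continue.
] is a terminal; add {]} and stop.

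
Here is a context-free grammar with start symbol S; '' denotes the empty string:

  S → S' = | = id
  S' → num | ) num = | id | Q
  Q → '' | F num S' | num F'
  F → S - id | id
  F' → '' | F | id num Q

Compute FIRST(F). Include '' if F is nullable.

From F → S - id: add FIRST(S) = { ), =, id, num }.
F → id contributes {id}.
Union: FIRST(F) = { ), =, id, num }.

{ ), =, id, num }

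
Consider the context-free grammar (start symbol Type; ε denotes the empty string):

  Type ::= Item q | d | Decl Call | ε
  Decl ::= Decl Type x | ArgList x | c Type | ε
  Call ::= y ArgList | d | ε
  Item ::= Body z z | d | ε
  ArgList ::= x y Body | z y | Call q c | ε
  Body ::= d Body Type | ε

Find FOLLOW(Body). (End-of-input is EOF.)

In Item ::= Body z z: add FIRST(z z) = { z }.
In ArgList ::= x y Body: Body is at the end, add FOLLOW(ArgList) = { EOF, c, d, q, x, y, z }.
In Body ::= d Body Type: add FIRST(Type)\{ε} = { c, d, q, x, y, z }.
  Since Type is nullable, also add FOLLOW(Body) = { EOF, c, d, q, x, y, z }.
Union: FOLLOW(Body) = { EOF, c, d, q, x, y, z }.

{ EOF, c, d, q, x, y, z }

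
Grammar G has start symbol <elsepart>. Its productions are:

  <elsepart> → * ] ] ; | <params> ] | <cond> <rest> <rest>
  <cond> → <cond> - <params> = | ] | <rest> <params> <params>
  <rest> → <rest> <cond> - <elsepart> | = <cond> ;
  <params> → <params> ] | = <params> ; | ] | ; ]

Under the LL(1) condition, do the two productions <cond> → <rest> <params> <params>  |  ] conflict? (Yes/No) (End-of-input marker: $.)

No

FIRST(<rest> <params> <params>) = { = } and FIRST(]) = { ] }.
The FIRST sets are disjoint and neither alternative is nullable — no conflict.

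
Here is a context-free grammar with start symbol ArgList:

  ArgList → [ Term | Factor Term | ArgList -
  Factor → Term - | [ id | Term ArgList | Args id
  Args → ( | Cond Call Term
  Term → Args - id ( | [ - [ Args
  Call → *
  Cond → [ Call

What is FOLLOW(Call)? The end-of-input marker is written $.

In Args → Cond Call Term: add FIRST(Term) = { (, [ }.
In Cond → [ Call: Call is at the end, add FOLLOW(Cond) = { * }.
Union: FOLLOW(Call) = { (, *, [ }.

{ (, *, [ }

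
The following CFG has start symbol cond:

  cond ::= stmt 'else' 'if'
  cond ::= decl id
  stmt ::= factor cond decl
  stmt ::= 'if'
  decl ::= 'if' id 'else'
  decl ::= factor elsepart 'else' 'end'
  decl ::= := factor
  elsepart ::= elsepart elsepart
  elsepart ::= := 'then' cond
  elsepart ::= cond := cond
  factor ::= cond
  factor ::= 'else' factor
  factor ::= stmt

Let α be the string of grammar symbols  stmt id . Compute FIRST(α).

Add FIRST(stmt) = { 'else', 'if', := }; stmt is not nullable, stop.

{ 'else', 'if', := }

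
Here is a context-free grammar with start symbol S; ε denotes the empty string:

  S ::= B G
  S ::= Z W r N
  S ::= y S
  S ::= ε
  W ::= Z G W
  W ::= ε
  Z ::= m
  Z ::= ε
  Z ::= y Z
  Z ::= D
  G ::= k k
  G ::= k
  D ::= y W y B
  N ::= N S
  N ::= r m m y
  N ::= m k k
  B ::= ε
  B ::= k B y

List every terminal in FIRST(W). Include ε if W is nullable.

From W ::= Z G W: Z nullable, take FIRST(Z) ∪ FIRST(G) = { k, m, y }.
W ::= ε contributes ε.
Union: FIRST(W) = { k, m, y, ε }.

{ k, m, y, ε }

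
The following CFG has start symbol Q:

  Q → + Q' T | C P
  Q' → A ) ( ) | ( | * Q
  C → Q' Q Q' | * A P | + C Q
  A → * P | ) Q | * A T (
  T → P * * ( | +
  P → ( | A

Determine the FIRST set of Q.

{ (, ), *, + }

Q → + Q' T contributes {+}.
From Q → C P: add FIRST(C) = { (, ), *, + }.
Union: FIRST(Q) = { (, ), *, + }.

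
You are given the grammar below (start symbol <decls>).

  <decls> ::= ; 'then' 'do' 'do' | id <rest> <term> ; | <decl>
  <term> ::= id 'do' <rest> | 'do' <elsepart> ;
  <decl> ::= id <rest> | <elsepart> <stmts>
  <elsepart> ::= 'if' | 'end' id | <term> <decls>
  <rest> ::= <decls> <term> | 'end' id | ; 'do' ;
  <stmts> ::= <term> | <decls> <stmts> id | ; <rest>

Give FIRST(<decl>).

{ 'do', 'end', 'if', id }

<decl> ::= id <rest> contributes {id}.
From <decl> ::= <elsepart> <stmts>: add FIRST(<elsepart>) = { 'do', 'end', 'if', id }.
Union: FIRST(<decl>) = { 'do', 'end', 'if', id }.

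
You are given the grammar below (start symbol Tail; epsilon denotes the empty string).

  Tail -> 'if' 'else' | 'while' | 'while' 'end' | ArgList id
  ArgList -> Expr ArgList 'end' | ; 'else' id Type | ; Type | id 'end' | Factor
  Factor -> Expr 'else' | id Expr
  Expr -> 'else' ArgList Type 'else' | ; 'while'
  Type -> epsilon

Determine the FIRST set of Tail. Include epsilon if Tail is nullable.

{ 'else', 'if', 'while', ;, id }

Tail -> 'if' 'else' contributes {'if'}.
Tail -> 'while' contributes {'while'}.
Tail -> 'while' 'end' contributes {'while'}.
From Tail -> ArgList id: add FIRST(ArgList) = { 'else', ;, id }.
Union: FIRST(Tail) = { 'else', 'if', 'while', ;, id }.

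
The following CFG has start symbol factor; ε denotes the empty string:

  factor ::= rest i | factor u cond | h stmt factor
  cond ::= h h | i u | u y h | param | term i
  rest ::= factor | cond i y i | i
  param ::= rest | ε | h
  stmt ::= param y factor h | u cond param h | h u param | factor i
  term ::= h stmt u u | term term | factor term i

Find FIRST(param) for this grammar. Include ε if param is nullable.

From param ::= rest: add FIRST(rest) = { h, i, u }.
param ::= ε contributes ε.
param ::= h contributes {h}.
Union: FIRST(param) = { h, i, u, ε }.

{ h, i, u, ε }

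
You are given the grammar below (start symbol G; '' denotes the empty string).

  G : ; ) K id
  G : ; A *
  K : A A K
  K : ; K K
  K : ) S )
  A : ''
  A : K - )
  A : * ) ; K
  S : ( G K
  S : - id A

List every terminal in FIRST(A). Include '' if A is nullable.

A : '' contributes ''.
From A : K - ): add FIRST(K) = { ), *, ; }.
A : * ) ; K contributes {*}.
Union: FIRST(A) = { ), *, ;, '' }.

{ ), *, ;, '' }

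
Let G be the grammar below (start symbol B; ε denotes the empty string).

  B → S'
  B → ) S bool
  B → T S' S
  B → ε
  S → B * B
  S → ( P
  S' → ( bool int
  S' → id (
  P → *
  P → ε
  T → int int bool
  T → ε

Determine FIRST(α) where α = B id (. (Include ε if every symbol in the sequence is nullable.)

Add FIRST(B)\{ε} = { (, ), id, int }; B is nullable, continue.
id is a terminal; add {id} and stop.

{ (, ), id, int }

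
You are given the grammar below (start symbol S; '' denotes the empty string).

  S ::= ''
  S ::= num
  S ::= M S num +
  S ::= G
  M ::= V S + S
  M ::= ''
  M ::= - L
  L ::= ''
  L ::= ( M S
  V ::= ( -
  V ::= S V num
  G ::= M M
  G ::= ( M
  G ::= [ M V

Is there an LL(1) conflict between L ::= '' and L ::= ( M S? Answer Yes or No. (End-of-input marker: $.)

FIRST('') = { '' } and FIRST(( M S) = { ( }.
The first alternative is nullable and FOLLOW(L) = { $, (, +, -, [, num } shares ( with FIRST of the second — conflict.

Yes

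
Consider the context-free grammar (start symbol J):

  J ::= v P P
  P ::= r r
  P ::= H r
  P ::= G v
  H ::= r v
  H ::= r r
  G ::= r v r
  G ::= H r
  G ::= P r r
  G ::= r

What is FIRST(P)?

P ::= r r contributes {r}.
From P ::= H r: add FIRST(H) = { r }.
From P ::= G v: add FIRST(G) = { r }.
Union: FIRST(P) = { r }.

{ r }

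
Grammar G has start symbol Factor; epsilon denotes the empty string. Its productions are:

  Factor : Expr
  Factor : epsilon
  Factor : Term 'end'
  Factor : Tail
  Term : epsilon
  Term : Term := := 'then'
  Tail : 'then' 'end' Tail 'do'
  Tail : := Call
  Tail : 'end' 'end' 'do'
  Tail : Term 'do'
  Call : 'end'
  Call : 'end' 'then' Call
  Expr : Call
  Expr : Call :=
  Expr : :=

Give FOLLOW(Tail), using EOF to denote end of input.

{ EOF, 'do' }

In Factor : Tail: Tail is at the end, add FOLLOW(Factor) = { EOF }.
In Tail : 'then' 'end' Tail 'do': add FIRST('do') = { 'do' }.
Union: FOLLOW(Tail) = { EOF, 'do' }.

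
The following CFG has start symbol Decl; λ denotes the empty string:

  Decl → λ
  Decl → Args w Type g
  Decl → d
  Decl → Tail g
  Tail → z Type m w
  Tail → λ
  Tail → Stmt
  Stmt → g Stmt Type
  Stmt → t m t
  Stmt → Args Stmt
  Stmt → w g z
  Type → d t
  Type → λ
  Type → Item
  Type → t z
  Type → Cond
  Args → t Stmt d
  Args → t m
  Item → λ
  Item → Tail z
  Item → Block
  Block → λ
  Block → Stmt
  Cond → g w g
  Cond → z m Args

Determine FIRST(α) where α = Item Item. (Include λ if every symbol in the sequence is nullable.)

Add FIRST(Item)\{λ} = { g, t, w, z }; Item is nullable, continue.
Add FIRST(Item)\{λ} = { g, t, w, z }; Item is nullable, continue.
Every symbol is nullable, so include λ.

{ g, t, w, z, λ }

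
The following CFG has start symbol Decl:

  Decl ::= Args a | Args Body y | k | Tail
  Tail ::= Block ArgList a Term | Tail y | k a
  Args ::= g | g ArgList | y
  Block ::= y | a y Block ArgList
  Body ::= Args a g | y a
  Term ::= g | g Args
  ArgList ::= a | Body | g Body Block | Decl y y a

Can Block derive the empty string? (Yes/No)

No nonterminal in this grammar is nullable.
No production of Block has an RHS whose symbols are all nullable, so Block is not nullable.

No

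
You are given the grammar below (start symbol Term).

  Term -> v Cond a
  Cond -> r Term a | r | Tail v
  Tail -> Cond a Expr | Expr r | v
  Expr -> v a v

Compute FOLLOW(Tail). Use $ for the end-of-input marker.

{ v }

In Cond -> Tail v: add FIRST(v) = { v }.
Union: FOLLOW(Tail) = { v }.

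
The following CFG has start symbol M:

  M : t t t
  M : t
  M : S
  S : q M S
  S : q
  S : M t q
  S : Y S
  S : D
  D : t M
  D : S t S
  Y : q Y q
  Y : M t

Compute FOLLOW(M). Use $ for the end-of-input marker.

{ $, q, t }

M is the start symbol, so $ ∈ FOLLOW(M).
In S : q M S: add FIRST(S) = { q, t }.
In S : M t q: add FIRST(t q) = { t }.
In D : t M: M is at the end, add FOLLOW(D) = { $, q, t }.
In Y : M t: add FIRST(t) = { t }.
Union: FOLLOW(M) = { $, q, t }.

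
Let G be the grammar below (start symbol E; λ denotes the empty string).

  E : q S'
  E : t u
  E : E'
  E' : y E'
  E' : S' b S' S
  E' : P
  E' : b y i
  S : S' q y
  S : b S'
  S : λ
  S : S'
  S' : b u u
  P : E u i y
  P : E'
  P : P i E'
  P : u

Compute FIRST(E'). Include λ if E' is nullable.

E' : y E' contributes {y}.
From E' : S' b S' S: add FIRST(S') = { b }.
From E' : P: add FIRST(P) = { b, q, t, u, y }.
E' : b y i contributes {b}.
Union: FIRST(E') = { b, q, t, u, y }.

{ b, q, t, u, y }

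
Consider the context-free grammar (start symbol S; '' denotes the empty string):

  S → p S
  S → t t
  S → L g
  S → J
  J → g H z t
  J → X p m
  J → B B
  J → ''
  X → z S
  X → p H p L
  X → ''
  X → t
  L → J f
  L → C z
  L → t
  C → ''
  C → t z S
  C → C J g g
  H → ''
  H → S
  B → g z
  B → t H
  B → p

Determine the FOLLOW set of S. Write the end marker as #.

{ #, f, g, p, t, z }

S is the start symbol, so # ∈ FOLLOW(S).
In S → p S: S is at the end, add FOLLOW(S) = { #, f, g, p, t, z }.
In X → z S: S is at the end, add FOLLOW(X) = { p }.
In C → t z S: S is at the end, add FOLLOW(C) = { g, p, t, z }.
In H → S: S is at the end, add FOLLOW(H) = { #, f, g, p, t, z }.
Union: FOLLOW(S) = { #, f, g, p, t, z }.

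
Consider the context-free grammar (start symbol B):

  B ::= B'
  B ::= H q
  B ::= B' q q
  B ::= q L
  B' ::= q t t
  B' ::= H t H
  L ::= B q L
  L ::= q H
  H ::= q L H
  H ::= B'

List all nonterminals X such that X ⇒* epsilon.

No nonterminal has an empty production or an RHS whose symbols are all nullable.

{ } (none)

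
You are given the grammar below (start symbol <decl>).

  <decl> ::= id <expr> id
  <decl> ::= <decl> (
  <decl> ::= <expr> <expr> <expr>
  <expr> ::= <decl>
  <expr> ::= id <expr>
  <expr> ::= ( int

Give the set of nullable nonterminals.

{ } (none)

No nonterminal has an empty production or an RHS whose symbols are all nullable.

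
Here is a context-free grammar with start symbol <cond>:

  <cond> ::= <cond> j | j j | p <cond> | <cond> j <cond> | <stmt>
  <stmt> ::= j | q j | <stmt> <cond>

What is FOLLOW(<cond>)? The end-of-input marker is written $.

{ $, j, p, q }

<cond> is the start symbol, so $ ∈ FOLLOW(<cond>).
In <cond> ::= <cond> j: add FIRST(j) = { j }.
In <cond> ::= p <cond>: <cond> is at the end, add FOLLOW(<cond>) = { $, j, p, q }.
In <cond> ::= <cond> j <cond>: add FIRST(j <cond>) = { j }.
In <cond> ::= <cond> j <cond>: <cond> is at the end, add FOLLOW(<cond>) = { $, j, p, q }.
In <stmt> ::= <stmt> <cond>: <cond> is at the end, add FOLLOW(<stmt>) = { $, j, p, q }.
Union: FOLLOW(<cond>) = { $, j, p, q }.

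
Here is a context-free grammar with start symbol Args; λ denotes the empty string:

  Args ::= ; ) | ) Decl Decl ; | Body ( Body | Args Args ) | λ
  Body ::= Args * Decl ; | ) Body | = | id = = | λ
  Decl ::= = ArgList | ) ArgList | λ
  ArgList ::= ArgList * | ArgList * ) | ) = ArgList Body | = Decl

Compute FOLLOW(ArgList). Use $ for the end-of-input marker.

In Decl ::= = ArgList: ArgList is at the end, add FOLLOW(Decl) = { (, ), *, ;, =, id }.
In Decl ::= ) ArgList: ArgList is at the end, add FOLLOW(Decl) = { (, ), *, ;, =, id }.
In ArgList ::= ArgList *: add FIRST(*) = { * }.
In ArgList ::= ArgList * ): add FIRST(* )) = { * }.
In ArgList ::= ) = ArgList Body: add FIRST(Body)\{λ} = { (, ), *, ;, =, id }.
  Since Body is nullable, also add FOLLOW(ArgList) = { (, ), *, ;, =, id }.
Union: FOLLOW(ArgList) = { (, ), *, ;, =, id }.

{ (, ), *, ;, =, id }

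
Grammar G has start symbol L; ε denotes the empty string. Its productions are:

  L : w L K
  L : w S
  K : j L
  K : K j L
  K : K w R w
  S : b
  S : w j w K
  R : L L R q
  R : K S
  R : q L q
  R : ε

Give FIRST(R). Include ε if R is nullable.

{ j, q, w, ε }

From R : L L R q: add FIRST(L) = { w }.
From R : K S: add FIRST(K) = { j }.
R : q L q contributes {q}.
R : ε contributes ε.
Union: FIRST(R) = { j, q, w, ε }.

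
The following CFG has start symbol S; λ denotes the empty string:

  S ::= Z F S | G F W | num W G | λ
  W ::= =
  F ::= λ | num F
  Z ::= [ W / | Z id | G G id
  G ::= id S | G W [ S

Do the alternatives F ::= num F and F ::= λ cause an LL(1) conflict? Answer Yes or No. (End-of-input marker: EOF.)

FIRST(num F) = { num } and FIRST(λ) = { λ }.
The second alternative is nullable and FOLLOW(F) = { EOF, =, [, id, num } shares num with FIRST of the first — conflict.

Yes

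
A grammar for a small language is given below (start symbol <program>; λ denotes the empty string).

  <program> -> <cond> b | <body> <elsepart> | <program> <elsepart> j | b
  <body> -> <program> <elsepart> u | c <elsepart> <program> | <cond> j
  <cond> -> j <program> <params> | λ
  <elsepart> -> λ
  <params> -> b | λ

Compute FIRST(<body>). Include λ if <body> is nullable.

From <body> -> <program> <elsepart> u: add FIRST(<program>) = { b, c, j }.
<body> -> c <elsepart> <program> contributes {c}.
From <body> -> <cond> j: <cond> nullable, take FIRST(<cond>) ∪ {j} = { j }.
Union: FIRST(<body>) = { b, c, j }.

{ b, c, j }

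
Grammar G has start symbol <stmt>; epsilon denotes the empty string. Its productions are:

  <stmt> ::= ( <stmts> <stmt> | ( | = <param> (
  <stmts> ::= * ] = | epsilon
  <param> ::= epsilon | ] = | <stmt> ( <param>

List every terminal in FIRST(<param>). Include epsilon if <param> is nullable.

{ (, =, ], epsilon }

<param> ::= epsilon contributes epsilon.
<param> ::= ] = contributes {]}.
From <param> ::= <stmt> ( <param>: add FIRST(<stmt>) = { (, = }.
Union: FIRST(<param>) = { (, =, ], epsilon }.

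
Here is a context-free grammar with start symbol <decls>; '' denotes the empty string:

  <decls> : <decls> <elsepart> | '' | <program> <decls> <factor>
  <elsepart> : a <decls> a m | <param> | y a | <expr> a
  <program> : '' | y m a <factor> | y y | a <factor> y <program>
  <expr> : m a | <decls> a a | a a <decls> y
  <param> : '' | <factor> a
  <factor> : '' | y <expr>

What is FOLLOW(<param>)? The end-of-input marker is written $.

{ $, a, m, y }

In <elsepart> : <param>: <param> is at the end, add FOLLOW(<elsepart>) = { $, a, m, y }.
Union: FOLLOW(<param>) = { $, a, m, y }.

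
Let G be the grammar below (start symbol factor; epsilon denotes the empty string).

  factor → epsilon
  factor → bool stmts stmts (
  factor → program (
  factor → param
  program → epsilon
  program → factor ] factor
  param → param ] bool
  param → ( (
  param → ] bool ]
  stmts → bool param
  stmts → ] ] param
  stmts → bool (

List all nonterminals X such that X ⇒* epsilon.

Directly nullable (have an epsilon-production): factor, program.
No other nonterminal has a production whose RHS symbols are all nullable.

{ factor, program }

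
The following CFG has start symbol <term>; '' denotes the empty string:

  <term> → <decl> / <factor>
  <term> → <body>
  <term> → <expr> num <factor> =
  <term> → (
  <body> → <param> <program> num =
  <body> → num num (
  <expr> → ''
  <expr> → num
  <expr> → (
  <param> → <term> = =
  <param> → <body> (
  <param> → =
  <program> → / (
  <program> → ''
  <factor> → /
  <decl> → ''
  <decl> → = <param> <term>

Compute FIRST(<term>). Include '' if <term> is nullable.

From <term> → <decl> / <factor>: <decl> nullable, take FIRST(<decl>) ∪ {/} = { /, = }.
From <term> → <body>: add FIRST(<body>) = { (, /, =, num }.
From <term> → <expr> num <factor> =: <expr> nullable, take FIRST(<expr>) ∪ {num} = { (, num }.
<term> → ( contributes {(}.
Union: FIRST(<term>) = { (, /, =, num }.

{ (, /, =, num }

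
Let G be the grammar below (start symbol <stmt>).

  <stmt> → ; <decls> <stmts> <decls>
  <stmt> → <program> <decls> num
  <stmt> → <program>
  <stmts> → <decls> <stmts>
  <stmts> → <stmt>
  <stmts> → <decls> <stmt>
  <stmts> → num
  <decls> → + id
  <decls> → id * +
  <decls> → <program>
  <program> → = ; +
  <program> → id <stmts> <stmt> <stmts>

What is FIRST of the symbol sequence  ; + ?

; is a terminal; add {;} and stop.

{ ; }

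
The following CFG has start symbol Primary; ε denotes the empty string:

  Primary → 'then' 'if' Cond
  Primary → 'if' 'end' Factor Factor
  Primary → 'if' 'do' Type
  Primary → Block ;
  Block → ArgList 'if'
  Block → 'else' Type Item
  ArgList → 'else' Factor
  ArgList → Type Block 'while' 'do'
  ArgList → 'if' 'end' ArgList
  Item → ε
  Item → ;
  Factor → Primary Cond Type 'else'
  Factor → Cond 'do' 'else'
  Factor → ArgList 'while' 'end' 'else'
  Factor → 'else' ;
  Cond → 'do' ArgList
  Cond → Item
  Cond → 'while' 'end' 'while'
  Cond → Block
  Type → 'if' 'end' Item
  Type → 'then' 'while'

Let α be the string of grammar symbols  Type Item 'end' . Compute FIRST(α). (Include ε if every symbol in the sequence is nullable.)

{ 'if', 'then' }

Add FIRST(Type) = { 'if', 'then' }; Type is not nullable, stop.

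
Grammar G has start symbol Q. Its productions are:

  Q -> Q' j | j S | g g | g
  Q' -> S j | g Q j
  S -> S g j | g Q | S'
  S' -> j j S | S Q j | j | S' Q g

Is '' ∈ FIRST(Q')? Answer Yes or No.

No nonterminal in this grammar is nullable.
No production of Q' has an RHS whose symbols are all nullable, so Q' is not nullable.

No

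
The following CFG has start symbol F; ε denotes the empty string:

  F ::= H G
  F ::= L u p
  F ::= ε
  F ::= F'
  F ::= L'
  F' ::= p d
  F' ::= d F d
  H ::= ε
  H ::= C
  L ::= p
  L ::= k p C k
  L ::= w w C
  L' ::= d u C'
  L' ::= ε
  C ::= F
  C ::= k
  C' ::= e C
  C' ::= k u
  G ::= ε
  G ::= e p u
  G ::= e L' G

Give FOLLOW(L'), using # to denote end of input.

In F ::= L': L' is at the end, add FOLLOW(F) = { #, d, e, k, u }.
In G ::= e L' G: add FIRST(G)\{ε} = { e }.
  Since G is nullable, also add FOLLOW(G) = { #, d, e, k, u }.
Union: FOLLOW(L') = { #, d, e, k, u }.

{ #, d, e, k, u }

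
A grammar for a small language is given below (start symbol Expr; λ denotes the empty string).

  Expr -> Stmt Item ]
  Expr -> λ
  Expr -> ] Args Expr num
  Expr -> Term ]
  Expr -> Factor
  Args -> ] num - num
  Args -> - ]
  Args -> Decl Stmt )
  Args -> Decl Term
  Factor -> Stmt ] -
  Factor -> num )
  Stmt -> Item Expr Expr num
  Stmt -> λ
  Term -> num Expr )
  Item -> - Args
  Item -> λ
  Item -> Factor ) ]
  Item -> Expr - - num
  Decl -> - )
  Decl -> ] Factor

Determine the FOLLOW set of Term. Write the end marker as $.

In Expr -> Term ]: add FIRST(]) = { ] }.
In Args -> Decl Term: Term is at the end, add FOLLOW(Args) = { -, ], num }.
Union: FOLLOW(Term) = { -, ], num }.

{ -, ], num }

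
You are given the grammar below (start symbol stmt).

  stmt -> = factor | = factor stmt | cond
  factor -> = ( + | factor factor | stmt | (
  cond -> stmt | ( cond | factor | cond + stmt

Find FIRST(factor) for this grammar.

{ (, = }

factor -> = ( + contributes {=}.
From factor -> factor factor: add FIRST(factor) = { (, = }.
From factor -> stmt: add FIRST(stmt) = { (, = }.
factor -> ( contributes {(}.
Union: FIRST(factor) = { (, = }.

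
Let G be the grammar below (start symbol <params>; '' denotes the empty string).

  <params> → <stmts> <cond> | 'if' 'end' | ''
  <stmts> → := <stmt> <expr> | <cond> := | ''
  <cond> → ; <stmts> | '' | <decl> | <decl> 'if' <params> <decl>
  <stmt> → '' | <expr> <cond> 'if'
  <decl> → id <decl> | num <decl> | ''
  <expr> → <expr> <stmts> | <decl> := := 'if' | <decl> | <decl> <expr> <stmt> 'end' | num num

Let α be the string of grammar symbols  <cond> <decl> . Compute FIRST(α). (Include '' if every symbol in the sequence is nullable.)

Add FIRST(<cond>)\{''} = { 'if', ;, id, num }; <cond> is nullable, continue.
Add FIRST(<decl>)\{''} = { id, num }; <decl> is nullable, continue.
Every symbol is nullable, so include ''.

{ 'if', ;, id, num, '' }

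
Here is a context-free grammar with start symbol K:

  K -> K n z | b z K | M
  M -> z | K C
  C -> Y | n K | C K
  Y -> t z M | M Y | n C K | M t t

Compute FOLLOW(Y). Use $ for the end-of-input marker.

{ $, b, n, t, z }

In C -> Y: Y is at the end, add FOLLOW(C) = { $, b, n, t, z }.
In Y -> M Y: Y is at the end, add FOLLOW(Y) = { $, b, n, t, z }.
Union: FOLLOW(Y) = { $, b, n, t, z }.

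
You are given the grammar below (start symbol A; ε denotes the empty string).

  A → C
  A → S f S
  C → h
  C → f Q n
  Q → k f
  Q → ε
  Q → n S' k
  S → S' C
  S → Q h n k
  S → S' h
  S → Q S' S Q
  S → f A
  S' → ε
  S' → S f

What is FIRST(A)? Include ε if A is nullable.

{ f, h, k, n }

From A → C: add FIRST(C) = { f, h }.
From A → S f S: add FIRST(S) = { f, h, k, n }.
Union: FIRST(A) = { f, h, k, n }.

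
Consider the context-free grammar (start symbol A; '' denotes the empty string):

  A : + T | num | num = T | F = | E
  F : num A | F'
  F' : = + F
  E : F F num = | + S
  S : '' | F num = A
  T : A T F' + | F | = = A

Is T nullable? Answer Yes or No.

No

Nullable nonterminals: S.
No production of T has an RHS whose symbols are all nullable, so T is not nullable.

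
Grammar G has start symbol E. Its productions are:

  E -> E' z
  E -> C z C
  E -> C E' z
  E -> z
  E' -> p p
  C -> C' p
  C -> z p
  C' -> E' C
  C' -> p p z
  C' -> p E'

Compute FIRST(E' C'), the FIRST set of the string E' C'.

Add FIRST(E') = { p }; E' is not nullable, stop.

{ p }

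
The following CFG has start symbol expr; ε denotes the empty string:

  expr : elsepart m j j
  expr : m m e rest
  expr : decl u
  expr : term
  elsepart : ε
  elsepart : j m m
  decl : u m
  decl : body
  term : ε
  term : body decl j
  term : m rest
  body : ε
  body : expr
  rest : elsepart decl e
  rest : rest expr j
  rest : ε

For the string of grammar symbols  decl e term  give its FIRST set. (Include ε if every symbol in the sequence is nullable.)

{ e, j, m, u }

Add FIRST(decl)\{ε} = { j, m, u }; decl is nullable, continue.
e is a terminal; add {e} and stop.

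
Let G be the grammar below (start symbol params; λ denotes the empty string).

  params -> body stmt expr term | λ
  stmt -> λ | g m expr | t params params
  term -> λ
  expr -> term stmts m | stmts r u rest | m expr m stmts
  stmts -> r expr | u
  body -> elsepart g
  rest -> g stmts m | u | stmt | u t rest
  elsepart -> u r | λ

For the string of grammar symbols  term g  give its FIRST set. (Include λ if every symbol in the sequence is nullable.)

{ g }

Add FIRST(term)\{λ} = {  }; term is nullable, continue.
g is a terminal; add {g} and stop.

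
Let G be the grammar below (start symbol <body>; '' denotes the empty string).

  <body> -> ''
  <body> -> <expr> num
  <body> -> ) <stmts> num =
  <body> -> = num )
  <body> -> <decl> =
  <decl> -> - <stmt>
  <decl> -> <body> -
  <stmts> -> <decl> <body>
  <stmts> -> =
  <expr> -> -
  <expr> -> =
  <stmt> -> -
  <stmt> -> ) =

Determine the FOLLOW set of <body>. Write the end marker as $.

<body> is the start symbol, so $ ∈ FOLLOW(<body>).
In <decl> -> <body> -: add FIRST(-) = { - }.
In <stmts> -> <decl> <body>: <body> is at the end, add FOLLOW(<stmts>) = { num }.
Union: FOLLOW(<body>) = { $, -, num }.

{ $, -, num }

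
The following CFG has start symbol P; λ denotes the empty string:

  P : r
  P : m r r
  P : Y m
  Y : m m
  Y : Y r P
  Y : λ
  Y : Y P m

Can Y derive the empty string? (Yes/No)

Y has an λ-production, so Y ⇒ λ.

Yes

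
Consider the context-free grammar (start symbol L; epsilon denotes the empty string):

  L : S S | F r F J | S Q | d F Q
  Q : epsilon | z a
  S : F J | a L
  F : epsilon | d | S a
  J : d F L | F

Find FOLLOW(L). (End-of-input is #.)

L is the start symbol, so # ∈ FOLLOW(L).
In S : a L: L is at the end, add FOLLOW(S) = { #, a, d, z }.
In J : d F L: L is at the end, add FOLLOW(J) = { #, a, d, z }.
Union: FOLLOW(L) = { #, a, d, z }.

{ #, a, d, z }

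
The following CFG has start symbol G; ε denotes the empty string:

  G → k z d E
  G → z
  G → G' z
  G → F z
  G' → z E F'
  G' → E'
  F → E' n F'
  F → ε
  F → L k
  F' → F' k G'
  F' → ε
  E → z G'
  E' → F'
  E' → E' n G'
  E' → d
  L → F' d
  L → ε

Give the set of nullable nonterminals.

{ E', F, F', G', L }

Directly nullable (have an ε-production): F, F', L.
E' → F' with every symbol nullable, so E' is nullable.
G' → E' with every symbol nullable, so G' is nullable.
No other nonterminal has a production whose RHS symbols are all nullable.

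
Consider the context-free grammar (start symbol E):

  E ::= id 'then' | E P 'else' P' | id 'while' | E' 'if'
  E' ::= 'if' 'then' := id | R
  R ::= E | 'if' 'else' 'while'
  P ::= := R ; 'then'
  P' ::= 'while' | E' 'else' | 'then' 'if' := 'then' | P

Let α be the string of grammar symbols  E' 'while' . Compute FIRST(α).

{ 'if', id }

Add FIRST(E') = { 'if', id }; E' is not nullable, stop.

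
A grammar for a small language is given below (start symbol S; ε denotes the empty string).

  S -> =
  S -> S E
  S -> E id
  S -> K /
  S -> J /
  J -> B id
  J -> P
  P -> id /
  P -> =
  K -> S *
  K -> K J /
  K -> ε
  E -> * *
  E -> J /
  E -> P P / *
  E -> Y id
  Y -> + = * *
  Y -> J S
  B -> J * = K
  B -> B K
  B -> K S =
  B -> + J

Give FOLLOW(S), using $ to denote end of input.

S is the start symbol, so $ ∈ FOLLOW(S).
In S -> S E: add FIRST(E) = { *, +, /, =, id }.
In K -> S *: add FIRST(*) = { * }.
In Y -> J S: S is at the end, add FOLLOW(Y) = { id }.
In B -> K S =: add FIRST(=) = { = }.
Union: FOLLOW(S) = { $, *, +, /, =, id }.

{ $, *, +, /, =, id }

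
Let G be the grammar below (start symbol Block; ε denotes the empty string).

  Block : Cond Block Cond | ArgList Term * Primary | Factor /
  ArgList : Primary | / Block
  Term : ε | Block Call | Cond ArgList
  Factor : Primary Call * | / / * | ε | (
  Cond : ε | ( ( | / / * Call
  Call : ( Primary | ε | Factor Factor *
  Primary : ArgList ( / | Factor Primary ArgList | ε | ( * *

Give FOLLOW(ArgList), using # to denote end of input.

{ #, (, *, / }

In Block : ArgList Term * Primary: add FIRST(Term * Primary) = { (, *, / }.
In Term : Cond ArgList: ArgList is at the end, add FOLLOW(Term) = { * }.
In Primary : ArgList ( /: add FIRST(( /) = { ( }.
In Primary : Factor Primary ArgList: ArgList is at the end, add FOLLOW(Primary) = { #, (, *, / }.
Union: FOLLOW(ArgList) = { #, (, *, / }.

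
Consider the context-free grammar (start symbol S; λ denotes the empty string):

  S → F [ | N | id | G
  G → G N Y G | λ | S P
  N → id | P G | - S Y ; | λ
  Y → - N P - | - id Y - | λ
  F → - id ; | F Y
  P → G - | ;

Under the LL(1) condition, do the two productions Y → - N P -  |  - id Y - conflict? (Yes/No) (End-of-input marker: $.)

FIRST(- N P -) = { - } and FIRST(- id Y -) = { - }.
Both contain -, so the two alternatives are not disjoint — LL(1) conflict.

Yes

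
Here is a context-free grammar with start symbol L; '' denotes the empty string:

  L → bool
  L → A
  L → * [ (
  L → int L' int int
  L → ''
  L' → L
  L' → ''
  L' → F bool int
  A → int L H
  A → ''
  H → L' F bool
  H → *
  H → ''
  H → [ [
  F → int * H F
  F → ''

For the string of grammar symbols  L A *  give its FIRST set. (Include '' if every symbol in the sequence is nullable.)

{ *, bool, int }

Add FIRST(L)\{''} = { *, bool, int }; L is nullable, continue.
Add FIRST(A)\{''} = { int }; A is nullable, continue.
* is a terminal; add {*} and stop.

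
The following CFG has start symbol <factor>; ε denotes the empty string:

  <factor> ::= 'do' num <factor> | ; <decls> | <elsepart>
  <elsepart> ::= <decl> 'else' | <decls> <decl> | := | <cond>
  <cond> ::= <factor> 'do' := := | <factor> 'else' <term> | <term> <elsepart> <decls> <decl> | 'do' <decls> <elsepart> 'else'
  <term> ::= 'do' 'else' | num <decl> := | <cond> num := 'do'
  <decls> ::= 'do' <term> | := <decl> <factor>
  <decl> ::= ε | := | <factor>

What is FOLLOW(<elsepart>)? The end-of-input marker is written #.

In <factor> ::= <elsepart>: <elsepart> is at the end, add FOLLOW(<factor>) = { #, 'do', 'else', :=, ;, num }.
In <cond> ::= <term> <elsepart> <decls> <decl>: add FIRST(<decls> <decl>) = { 'do', := }.
In <cond> ::= 'do' <decls> <elsepart> 'else': add FIRST('else') = { 'else' }.
Union: FOLLOW(<elsepart>) = { #, 'do', 'else', :=, ;, num }.

{ #, 'do', 'else', :=, ;, num }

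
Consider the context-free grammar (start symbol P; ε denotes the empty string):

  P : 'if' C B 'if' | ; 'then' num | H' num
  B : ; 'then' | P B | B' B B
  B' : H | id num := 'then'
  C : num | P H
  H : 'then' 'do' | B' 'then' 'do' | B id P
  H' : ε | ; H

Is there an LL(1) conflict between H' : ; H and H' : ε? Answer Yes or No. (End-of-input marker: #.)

No

FIRST(; H) = { ; } and FIRST(ε) = { ε }.
The second is nullable but FOLLOW(H') = { num } is disjoint from FIRST of the first.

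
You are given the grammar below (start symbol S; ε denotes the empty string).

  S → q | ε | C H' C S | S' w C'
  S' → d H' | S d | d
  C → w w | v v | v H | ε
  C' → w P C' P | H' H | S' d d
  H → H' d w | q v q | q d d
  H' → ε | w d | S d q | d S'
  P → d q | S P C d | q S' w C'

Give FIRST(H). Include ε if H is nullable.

From H → H' d w: H' nullable, take FIRST(H') ∪ {d} = { d, q, v, w }.
H → q v q contributes {q}.
H → q d d contributes {q}.
Union: FIRST(H) = { d, q, v, w }.

{ d, q, v, w }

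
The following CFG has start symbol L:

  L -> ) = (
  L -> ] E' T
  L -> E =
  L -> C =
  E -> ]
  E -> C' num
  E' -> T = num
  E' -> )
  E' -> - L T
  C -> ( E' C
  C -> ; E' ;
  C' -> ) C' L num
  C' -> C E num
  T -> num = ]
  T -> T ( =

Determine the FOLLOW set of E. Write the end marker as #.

{ =, num }

In L -> E =: add FIRST(=) = { = }.
In C' -> C E num: add FIRST(num) = { num }.
Union: FOLLOW(E) = { =, num }.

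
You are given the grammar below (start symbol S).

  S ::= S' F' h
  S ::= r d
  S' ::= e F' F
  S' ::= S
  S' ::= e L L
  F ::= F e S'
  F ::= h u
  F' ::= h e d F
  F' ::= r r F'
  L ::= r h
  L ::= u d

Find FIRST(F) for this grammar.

{ h }

From F ::= F e S': add FIRST(F) = { h }.
F ::= h u contributes {h}.
Union: FIRST(F) = { h }.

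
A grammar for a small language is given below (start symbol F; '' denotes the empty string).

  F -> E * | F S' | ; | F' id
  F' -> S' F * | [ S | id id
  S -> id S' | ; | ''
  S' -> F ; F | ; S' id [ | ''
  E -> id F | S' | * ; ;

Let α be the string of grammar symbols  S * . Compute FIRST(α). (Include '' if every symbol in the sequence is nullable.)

Add FIRST(S)\{''} = { ;, id }; S is nullable, continue.
* is a terminal; add {*} and stop.

{ *, ;, id }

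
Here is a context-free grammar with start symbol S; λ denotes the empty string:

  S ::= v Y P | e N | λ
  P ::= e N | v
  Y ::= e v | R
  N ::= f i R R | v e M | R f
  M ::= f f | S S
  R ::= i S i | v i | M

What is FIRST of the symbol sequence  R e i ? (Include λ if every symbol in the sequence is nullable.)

Add FIRST(R)\{λ} = { e, f, i, v }; R is nullable, continue.
e is a terminal; add {e} and stop.

{ e, f, i, v }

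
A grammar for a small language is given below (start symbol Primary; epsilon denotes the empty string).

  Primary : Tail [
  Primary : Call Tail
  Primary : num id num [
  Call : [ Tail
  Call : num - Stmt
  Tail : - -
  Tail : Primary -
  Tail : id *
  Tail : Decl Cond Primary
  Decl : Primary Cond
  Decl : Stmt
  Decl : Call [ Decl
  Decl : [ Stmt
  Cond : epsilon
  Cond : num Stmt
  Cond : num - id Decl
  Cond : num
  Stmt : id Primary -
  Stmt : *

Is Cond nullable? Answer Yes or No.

Cond has an epsilon-production, so Cond ⇒ epsilon.

Yes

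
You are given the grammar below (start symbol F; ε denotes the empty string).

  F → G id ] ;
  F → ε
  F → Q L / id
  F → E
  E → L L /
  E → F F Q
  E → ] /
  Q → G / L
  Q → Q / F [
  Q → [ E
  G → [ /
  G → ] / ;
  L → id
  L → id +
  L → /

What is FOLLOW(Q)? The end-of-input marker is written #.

In F → Q L / id: add FIRST(L / id) = { /, id }.
In E → F F Q: Q is at the end, add FOLLOW(E) = { #, /, [, ], id }.
In Q → Q / F [: add FIRST(/ F [) = { / }.
Union: FOLLOW(Q) = { #, /, [, ], id }.

{ #, /, [, ], id }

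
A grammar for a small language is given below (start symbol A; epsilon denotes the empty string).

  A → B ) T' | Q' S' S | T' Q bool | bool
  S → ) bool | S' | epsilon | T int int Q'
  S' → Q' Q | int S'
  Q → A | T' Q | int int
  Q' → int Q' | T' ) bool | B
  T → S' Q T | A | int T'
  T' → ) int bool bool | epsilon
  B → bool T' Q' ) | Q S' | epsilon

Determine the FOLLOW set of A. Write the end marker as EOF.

{ EOF, ), bool, int }

A is the start symbol, so EOF ∈ FOLLOW(A).
In Q → A: A is at the end, add FOLLOW(Q) = { EOF, ), bool, int }.
In T → A: A is at the end, add FOLLOW(T) = { int }.
Union: FOLLOW(A) = { EOF, ), bool, int }.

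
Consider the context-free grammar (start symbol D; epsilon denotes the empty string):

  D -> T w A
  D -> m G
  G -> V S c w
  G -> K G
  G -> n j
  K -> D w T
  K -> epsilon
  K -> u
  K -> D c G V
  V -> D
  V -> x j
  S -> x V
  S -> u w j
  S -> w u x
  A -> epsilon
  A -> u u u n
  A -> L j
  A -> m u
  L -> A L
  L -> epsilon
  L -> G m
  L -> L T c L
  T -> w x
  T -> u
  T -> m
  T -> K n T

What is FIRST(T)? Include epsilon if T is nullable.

T -> w x contributes {w}.
T -> u contributes {u}.
T -> m contributes {m}.
From T -> K n T: K nullable, take FIRST(K) ∪ {n} = { m, n, u, w }.
Union: FIRST(T) = { m, n, u, w }.

{ m, n, u, w }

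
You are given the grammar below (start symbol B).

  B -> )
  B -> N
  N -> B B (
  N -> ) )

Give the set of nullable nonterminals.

No nonterminal has an empty production or an RHS whose symbols are all nullable.

{ } (none)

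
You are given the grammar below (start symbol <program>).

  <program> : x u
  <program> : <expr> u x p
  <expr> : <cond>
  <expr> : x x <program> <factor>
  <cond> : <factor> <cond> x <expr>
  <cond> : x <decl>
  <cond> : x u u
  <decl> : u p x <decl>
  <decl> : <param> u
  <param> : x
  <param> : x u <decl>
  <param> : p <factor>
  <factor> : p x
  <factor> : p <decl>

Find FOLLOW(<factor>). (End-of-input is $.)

In <expr> : x x <program> <factor>: <factor> is at the end, add FOLLOW(<expr>) = { u, x }.
In <cond> : <factor> <cond> x <expr>: add FIRST(<cond> x <expr>) = { p, x }.
In <param> : p <factor>: <factor> is at the end, add FOLLOW(<param>) = { u }.
Union: FOLLOW(<factor>) = { p, u, x }.

{ p, u, x }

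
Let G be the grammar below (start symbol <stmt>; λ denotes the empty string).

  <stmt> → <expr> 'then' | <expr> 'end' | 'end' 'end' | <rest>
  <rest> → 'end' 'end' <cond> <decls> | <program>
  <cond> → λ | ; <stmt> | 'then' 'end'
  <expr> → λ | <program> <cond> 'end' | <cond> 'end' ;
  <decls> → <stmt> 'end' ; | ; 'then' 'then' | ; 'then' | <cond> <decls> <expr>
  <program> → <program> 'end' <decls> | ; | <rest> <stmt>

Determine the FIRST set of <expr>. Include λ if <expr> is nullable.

{ 'end', 'then', ;, λ }

<expr> → λ contributes λ.
From <expr> → <program> <cond> 'end': add FIRST(<program>) = { 'end', ; }.
From <expr> → <cond> 'end' ;: <cond> nullable, take FIRST(<cond>) ∪ {'end'} = { 'end', 'then', ; }.
Union: FIRST(<expr>) = { 'end', 'then', ;, λ }.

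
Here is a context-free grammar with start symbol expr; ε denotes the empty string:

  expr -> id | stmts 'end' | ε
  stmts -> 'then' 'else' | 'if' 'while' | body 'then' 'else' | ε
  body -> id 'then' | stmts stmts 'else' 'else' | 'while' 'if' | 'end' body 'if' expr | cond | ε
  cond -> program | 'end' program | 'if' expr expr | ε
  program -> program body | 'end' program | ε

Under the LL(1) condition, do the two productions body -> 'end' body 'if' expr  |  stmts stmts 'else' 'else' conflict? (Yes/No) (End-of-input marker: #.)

Yes

FIRST('end' body 'if' expr) = { 'end' } and FIRST(stmts stmts 'else' 'else') = { 'else', 'end', 'if', 'then', 'while', id }.
Both contain 'end', so the two alternatives are not disjoint — LL(1) conflict.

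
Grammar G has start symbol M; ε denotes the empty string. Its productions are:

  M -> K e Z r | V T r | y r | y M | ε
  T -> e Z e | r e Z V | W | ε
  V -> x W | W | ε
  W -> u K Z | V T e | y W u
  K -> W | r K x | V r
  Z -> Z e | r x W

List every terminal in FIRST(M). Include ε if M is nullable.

{ e, r, u, x, y, ε }

From M -> K e Z r: add FIRST(K) = { e, r, u, x, y }.
From M -> V T r: V, T nullable, take FIRST(V) ∪ FIRST(T) ∪ {r} = { e, r, u, x, y }.
M -> y r contributes {y}.
M -> y M contributes {y}.
M -> ε contributes ε.
Union: FIRST(M) = { e, r, u, x, y, ε }.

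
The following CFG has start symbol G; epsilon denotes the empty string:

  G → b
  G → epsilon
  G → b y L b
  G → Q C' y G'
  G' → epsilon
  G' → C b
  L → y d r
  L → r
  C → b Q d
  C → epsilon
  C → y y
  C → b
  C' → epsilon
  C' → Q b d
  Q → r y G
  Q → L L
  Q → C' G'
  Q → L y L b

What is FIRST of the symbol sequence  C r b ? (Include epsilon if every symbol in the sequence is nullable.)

{ b, r, y }

Add FIRST(C)\{epsilon} = { b, y }; C is nullable, continue.
r is a terminal; add {r} and stop.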